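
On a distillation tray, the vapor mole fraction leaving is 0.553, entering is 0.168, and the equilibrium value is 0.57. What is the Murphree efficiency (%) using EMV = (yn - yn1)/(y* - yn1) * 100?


Murphree vapor efficiency: EMV = (y_n - y_(n-1)) / (y*_n - y_(n-1)) * 100
EMV = (0.553 - 0.168) / (0.57 - 0.168) * 100 = 0.385 / 0.402 * 100 = 95.77

95.77 %


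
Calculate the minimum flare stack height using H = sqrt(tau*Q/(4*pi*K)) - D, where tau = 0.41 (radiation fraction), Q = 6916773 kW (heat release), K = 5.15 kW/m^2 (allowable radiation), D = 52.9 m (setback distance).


tau*Q/(4*pi*K) = 0.41 * 6916773 / (4 * pi * 5.15) = 43819.8
sqrt(43819.8) = 209.332
H = 209.332 - 52.9 = 156.4

156.4 m


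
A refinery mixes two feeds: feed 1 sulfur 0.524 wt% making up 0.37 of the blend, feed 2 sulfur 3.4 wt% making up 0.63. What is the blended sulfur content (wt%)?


Linear sulfur blending: S_blend = x1*S1 + x2*S2
Contribution 1: 0.37 * 0.524 = 0.19388 wt%
Contribution 2: 0.63 * 3.4 = 2.142 wt%
S_blend = 0.19388 + 2.142 = 2.33588

2.33588 wt%


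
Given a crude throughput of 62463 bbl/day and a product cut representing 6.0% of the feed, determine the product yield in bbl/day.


Crude throughput = 62463 bbl/day
Fraction yield = 6.0%
yield = throughput * fraction / 100
yield = 62463 * 6.0 / 100 = 3747.78

3747.78 bbl/day


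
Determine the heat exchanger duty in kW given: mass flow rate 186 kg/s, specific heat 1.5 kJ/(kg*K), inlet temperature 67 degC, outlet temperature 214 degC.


Q = m_dot * cp * delta_T
delta_T = 214 - 67 = 147 K
Q = 186 * 1.5 * 147
= 279 * 147
= 41013 kW

41013 kW


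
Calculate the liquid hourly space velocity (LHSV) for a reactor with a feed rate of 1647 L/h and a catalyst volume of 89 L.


LHSV = volumetric feed rate / catalyst volume
= 1647 L/h / 89 L
= 18.51 h^-1

18.51 h^-1


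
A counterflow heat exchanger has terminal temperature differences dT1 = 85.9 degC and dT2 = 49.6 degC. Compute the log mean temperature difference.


LMTD = (dT1 - dT2) / ln(dT1/dT2)
= (85.9 - 49.6) / ln(85.9 / 49.6) = 36.3 / 0.549193 = 66.10

66.10 degC


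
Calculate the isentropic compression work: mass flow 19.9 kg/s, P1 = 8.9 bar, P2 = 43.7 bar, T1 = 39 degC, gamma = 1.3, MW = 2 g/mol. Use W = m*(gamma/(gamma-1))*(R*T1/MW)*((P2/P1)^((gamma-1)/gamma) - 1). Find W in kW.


Isentropic work: W = m*(gamma/(gamma-1))*(R*T1/MW)*((P2/P1)^((gamma-1)/gamma) - 1)
T1 = 39 + 273.15 = 312.15 K
Pressure ratio = 43.7 / 8.9 = 4.91011
Exponent = (1.3 - 1)/1.3 = 0.230769
(P2/P1)^exp - 1 = 4.91011^0.230769 - 1 = 0.443718
W = 19.9 * 1.3 / 0.3 * 8.314 * 312.15 / 2 * 0.443718 = 49650

49650 kW


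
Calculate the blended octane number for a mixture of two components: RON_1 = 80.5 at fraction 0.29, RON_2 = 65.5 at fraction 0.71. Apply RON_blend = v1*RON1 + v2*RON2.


Linear blending: RON_blend = sum(vi * RONi)
Contribution 1: 0.29 * 80.5 = 23.345
Contribution 2: 0.71 * 65.5 = 46.505
RON_blend = 23.345 + 46.505 = 69.85

69.85


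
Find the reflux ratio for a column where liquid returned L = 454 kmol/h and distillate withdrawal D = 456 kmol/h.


Reflux ratio definition: R = L / D (liquid returned / distillate withdrawn)
L = 454 kmol/h, D = 456 kmol/h
R = 454 / 456 = 0.9956

0.9956


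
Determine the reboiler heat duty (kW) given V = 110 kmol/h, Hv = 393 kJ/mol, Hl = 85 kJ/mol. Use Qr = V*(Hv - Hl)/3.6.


Qr = 110 * (393 - 85) / 3.6 = 110 * 308 / 3.6 = 9411

9411 kW


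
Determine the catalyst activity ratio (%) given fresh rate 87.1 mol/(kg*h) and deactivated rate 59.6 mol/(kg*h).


Activity (%) = (rate_used / rate_fresh) * 100
rate_used = 59.6, rate_fresh = 87.1
= (59.6 / 87.1) * 100
= 0.6843 * 100 = 68.43

68.43 %


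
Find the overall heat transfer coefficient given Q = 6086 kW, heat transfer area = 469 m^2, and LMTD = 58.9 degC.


From Q = U*A*LMTD, U = Q / (A * LMTD)
U = 6086 / (469 * 58.9) = 6086 / 27624.1 = 0.2203

0.2203 kW/(m^2*K)


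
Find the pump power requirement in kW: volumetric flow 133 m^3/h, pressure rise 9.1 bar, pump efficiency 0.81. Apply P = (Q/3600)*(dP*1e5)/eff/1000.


Q = 133 / 3600 = 0.0369444 m^3/s
P = 0.0369444 * (9.1 * 1e5) / 0.81 / 1000 = 41.51

41.51 kW


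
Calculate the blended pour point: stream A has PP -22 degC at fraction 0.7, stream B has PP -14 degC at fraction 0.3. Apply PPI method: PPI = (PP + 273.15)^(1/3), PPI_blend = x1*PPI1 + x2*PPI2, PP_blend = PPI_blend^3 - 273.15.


PPI_1 = (-22 + 273.15)^(1/3) = 6.30925
PPI_2 = (-14 + 273.15)^(1/3) = 6.375541
PPI_blend = 0.7 * 6.30925 + 0.3 * 6.375541 = 6.329137
PP_blend = 6.329137^3 - 273.15 = 253.5324 - 273.15 = -19.62

-19.62 degC


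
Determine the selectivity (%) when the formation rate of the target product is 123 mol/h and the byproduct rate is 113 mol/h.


Selectivity = desired / (desired + undesired) * 100
Total products = 123 + 113 = 236 mol/h
S = 123 / 236 * 100
= 0.5212 * 100
= 52.12 %

52.12 %


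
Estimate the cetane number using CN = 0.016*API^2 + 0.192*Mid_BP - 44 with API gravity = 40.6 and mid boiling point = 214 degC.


CN = 0.016 * 40.6^2 + 0.192 * 214 - 44
CN = 26.37376 + 41.088 - 44 = 23.46176

23.46176


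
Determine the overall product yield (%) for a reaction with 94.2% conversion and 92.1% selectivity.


Overall yield = conversion (%) * selectivity (%) / 100
Conversion = 94.2%, Selectivity = 92.1%
Y = 94.2 * 92.1 / 100
= 86.7582 %

86.7582 %


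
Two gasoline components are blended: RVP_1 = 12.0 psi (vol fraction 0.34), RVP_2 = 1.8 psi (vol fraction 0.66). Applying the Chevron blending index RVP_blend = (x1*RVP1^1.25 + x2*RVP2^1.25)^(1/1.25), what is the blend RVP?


Chevron index: RVP_blend = (sum xi*RVPi^1.25)^(1/1.25)
RVP^1.25 terms: 0.34 * 12.0^1.25 + 0.66 * 1.8^1.25 = 8.96979
RVP_blend = 8.96979^(1/1.25) = 5.784

5.784 psi


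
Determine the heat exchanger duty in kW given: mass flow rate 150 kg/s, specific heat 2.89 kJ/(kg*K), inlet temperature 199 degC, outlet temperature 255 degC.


Q = m_dot * cp * delta_T
delta_T = 255 - 199 = 56 K
Q = 150 * 2.89 * 56
= 433.5 * 56
= 24276 kW

24276 kW


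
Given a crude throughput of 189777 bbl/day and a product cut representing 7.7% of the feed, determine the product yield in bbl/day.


Crude throughput = 189777 bbl/day
Fraction yield = 7.7%
yield = throughput * fraction / 100
yield = 189777 * 7.7 / 100 = 14612.829

14612.829 bbl/day


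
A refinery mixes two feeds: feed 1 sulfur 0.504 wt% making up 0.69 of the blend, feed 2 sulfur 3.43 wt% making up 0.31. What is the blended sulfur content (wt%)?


Linear sulfur blending: S_blend = x1*S1 + x2*S2
Contribution 1: 0.69 * 0.504 = 0.34776 wt%
Contribution 2: 0.31 * 3.43 = 1.0633 wt%
S_blend = 0.34776 + 1.0633 = 1.41106

1.41106 wt%


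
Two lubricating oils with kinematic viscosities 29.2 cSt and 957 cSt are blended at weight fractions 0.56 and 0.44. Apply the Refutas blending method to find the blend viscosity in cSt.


Refutas method: VBN_i = 14.534*ln(ln(visc_i + 0.8)) + 10.975, blended linearly by mass fraction; since VBN is linear in VBI_i = ln(ln(visc_i + 0.8)) and the fractions sum to 1, blend VBI directly: visc = exp(exp(VBI_blend)) - 0.8
VBI_1 = ln(ln(29.2 + 0.8)) = 1.22413
VBI_2 = ln(ln(957 + 0.8)) = 1.92638
VBI_blend = 0.56 * 1.22413 + 0.44 * 1.92638 = 1.53312
visc_blend = exp(exp(1.53312)) - 0.8 = 102.0

102.0 cSt


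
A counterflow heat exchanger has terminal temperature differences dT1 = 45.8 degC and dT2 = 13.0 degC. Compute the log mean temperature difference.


LMTD = (dT1 - dT2) / ln(dT1/dT2)
= (45.8 - 13.0) / ln(45.8 / 13.0) = 32.8 / 1.25933 = 26.05

26.05 degC


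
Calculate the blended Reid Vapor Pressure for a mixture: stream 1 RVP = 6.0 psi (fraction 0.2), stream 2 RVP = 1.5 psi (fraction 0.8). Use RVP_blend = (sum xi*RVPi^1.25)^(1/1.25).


Chevron index: RVP_blend = (sum xi*RVPi^1.25)^(1/1.25)
RVP^1.25 terms: 0.2 * 6.0^1.25 + 0.8 * 1.5^1.25 = 3.20612
RVP_blend = 3.20612^(1/1.25) = 2.540

2.540 psi


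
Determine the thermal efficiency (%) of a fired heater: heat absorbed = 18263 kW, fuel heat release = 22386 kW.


Furnace efficiency = Q_absorbed / Q_fuel * 100
= 18263 / 22386 * 100 = 81.58

81.58 %


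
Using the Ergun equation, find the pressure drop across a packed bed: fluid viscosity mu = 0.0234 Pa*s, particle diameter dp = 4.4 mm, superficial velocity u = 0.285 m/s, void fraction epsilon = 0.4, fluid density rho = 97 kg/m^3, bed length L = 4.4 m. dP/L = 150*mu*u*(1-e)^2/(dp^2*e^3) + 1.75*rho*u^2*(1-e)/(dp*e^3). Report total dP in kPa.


dp = 4.4 mm = 0.0044 m
Viscous term = 150*0.0234*0.285*(1-0.4)^2 / (0.0044^2*0.4^3) = 290649
Inertial term = 1.75*97*0.285^2*(1-0.4) / (0.0044*0.4^3) = 29377.7
dP/L = 290649 + 29377.7 = 320027 Pa/m
dP = 320027 * 4.4 / 1000 = 1408 kPa

1408 kPa


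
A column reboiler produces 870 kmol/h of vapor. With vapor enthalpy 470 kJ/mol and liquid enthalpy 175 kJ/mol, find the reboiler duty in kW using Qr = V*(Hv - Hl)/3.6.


Qr = 870 * (470 - 175) / 3.6 = 870 * 295 / 3.6 = 71290

71290 kW


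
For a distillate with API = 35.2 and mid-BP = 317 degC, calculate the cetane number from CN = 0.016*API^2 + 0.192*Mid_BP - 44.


CN = 0.016 * 35.2^2 + 0.192 * 317 - 44
CN = 19.82464 + 60.864 - 44 = 36.68864

36.68864


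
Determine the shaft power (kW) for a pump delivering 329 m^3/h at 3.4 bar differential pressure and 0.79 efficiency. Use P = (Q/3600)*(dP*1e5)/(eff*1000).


Q = 329 / 3600 = 0.0913889 m^3/s
P = 0.0913889 * (3.4 * 1e5) / 0.79 / 1000 = 39.33

39.33 kW


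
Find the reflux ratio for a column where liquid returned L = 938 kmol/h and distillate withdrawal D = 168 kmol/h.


Reflux ratio definition: R = L / D (liquid returned / distillate withdrawn)
L = 938 kmol/h, D = 168 kmol/h
R = 938 / 168 = 5.583

5.583


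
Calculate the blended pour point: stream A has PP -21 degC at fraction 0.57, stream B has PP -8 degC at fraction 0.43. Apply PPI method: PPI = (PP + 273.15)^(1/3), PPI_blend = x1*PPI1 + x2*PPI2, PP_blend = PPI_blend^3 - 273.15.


PPI_1 = (-21 + 273.15)^(1/3) = 6.317613
PPI_2 = (-8 + 273.15)^(1/3) = 6.42437
PPI_blend = 0.57 * 6.317613 + 0.43 * 6.42437 = 6.363519
PP_blend = 6.363519^3 - 273.15 = 257.6867 - 273.15 = -15.46

-15.46 degC


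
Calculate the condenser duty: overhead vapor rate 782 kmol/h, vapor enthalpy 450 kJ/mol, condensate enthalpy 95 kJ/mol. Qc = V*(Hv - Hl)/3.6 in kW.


Qc = 782 * (450 - 95) / 3.6 = 782 * 355 / 3.6 = 77110

77110 kW


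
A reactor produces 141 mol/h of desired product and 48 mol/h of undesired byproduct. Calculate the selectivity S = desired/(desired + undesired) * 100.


Selectivity = desired / (desired + undesired) * 100
Total products = 141 + 48 = 189 mol/h
S = 141 / 189 * 100
= 0.7460 * 100
= 74.60 %

74.60 %


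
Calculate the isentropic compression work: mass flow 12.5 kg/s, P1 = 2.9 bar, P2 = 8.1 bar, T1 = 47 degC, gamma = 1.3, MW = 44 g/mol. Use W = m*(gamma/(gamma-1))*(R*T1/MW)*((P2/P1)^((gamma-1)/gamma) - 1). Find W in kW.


Isentropic work: W = m*(gamma/(gamma-1))*(R*T1/MW)*((P2/P1)^((gamma-1)/gamma) - 1)
T1 = 47 + 273.15 = 320.15 K
Pressure ratio = 8.1 / 2.9 = 2.7931
Exponent = (1.3 - 1)/1.3 = 0.230769
(P2/P1)^exp - 1 = 2.7931^0.230769 - 1 = 0.267485
W = 12.5 * 1.3 / 0.3 * 8.314 * 320.15 / 44 * 0.267485 = 876.5

876.5 kW


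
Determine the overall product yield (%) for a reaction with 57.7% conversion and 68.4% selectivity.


Overall yield = conversion (%) * selectivity (%) / 100
Conversion = 57.7%, Selectivity = 68.4%
Y = 57.7 * 68.4 / 100
= 39.4668 %

39.4668 %


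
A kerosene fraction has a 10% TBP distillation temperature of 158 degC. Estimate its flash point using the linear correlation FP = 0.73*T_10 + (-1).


FP = 0.73 * 158 + (-1) = 114.34

114.34 degC


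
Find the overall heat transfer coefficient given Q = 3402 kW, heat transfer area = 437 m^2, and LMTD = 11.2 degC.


From Q = U*A*LMTD, U = Q / (A * LMTD)
U = 3402 / (437 * 11.2) = 3402 / 4894.4 = 0.6951

0.6951 kW/(m^2*K)


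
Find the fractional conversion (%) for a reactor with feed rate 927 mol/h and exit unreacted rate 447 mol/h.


X = (F_in - F_out) / F_in * 100
Moles reacted = 927 - 447 = 480
X = 480 / 927 * 100
= 0.5178 * 100
= 51.78 %

51.78 %


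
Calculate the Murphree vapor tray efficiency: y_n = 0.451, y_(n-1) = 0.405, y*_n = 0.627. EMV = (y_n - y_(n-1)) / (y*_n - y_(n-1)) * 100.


Murphree vapor efficiency: EMV = (y_n - y_(n-1)) / (y*_n - y_(n-1)) * 100
EMV = (0.451 - 0.405) / (0.627 - 0.405) * 100 = 0.046 / 0.222 * 100 = 20.72

20.72 %


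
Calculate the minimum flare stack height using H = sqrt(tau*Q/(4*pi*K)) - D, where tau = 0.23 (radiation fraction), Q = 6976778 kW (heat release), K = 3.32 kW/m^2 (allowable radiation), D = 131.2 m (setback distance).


tau*Q/(4*pi*K) = 0.23 * 6976778 / (4 * pi * 3.32) = 38462.3
sqrt(38462.3) = 196.118
H = 196.118 - 131.2 = 64.92

64.92 m


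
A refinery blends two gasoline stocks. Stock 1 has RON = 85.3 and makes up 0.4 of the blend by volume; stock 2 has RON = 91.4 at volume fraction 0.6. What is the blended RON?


Linear blending: RON_blend = sum(vi * RONi)
Contribution 1: 0.4 * 85.3 = 34.12
Contribution 2: 0.6 * 91.4 = 54.84
RON_blend = 34.12 + 54.84 = 88.96

88.96


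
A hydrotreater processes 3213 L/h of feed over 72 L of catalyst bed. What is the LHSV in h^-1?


LHSV = volumetric feed rate / catalyst volume
= 3213 L/h / 72 L
= 44.62 h^-1

44.62 h^-1


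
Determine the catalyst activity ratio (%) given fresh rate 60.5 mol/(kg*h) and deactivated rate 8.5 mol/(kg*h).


Activity (%) = (rate_used / rate_fresh) * 100
rate_used = 8.5, rate_fresh = 60.5
= (8.5 / 60.5) * 100
= 0.1405 * 100 = 14.05

14.05 %


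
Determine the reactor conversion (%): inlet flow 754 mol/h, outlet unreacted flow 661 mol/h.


X = (F_in - F_out) / F_in * 100
Moles reacted = 754 - 661 = 93
X = 93 / 754 * 100
= 0.1233 * 100
= 12.33 %

12.33 %


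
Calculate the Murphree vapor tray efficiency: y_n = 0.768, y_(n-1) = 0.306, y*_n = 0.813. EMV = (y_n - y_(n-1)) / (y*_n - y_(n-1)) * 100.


Murphree vapor efficiency: EMV = (y_n - y_(n-1)) / (y*_n - y_(n-1)) * 100
EMV = (0.768 - 0.306) / (0.813 - 0.306) * 100 = 0.462 / 0.507 * 100 = 91.12

91.12 %


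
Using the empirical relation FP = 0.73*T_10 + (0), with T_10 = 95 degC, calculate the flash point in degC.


FP = 0.73 * 95 + (0) = 69.35

69.35 degC


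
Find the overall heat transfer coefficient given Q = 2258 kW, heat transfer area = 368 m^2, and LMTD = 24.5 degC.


From Q = U*A*LMTD, U = Q / (A * LMTD)
U = 2258 / (368 * 24.5) = 2258 / 9016 = 0.2504

0.2504 kW/(m^2*K)


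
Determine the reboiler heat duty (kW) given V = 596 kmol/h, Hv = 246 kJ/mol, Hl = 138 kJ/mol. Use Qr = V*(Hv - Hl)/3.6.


Qr = 596 * (246 - 138) / 3.6 = 596 * 108 / 3.6 = 17880

17880 kW


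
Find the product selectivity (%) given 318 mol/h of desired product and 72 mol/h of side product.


Selectivity = desired / (desired + undesired) * 100
Total products = 318 + 72 = 390 mol/h
S = 318 / 390 * 100
= 0.8154 * 100
= 81.54 %

81.54 %


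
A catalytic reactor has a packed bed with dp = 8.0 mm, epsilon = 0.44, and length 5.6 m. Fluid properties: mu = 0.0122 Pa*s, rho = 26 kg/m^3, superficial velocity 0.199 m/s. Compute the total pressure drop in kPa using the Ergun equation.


dp = 8.0 mm = 0.008 m
Viscous term = 150*0.0122*0.199*(1-0.44)^2 / (0.008^2*0.44^3) = 20948
Inertial term = 1.75*26*0.199^2*(1-0.44) / (0.008*0.44^3) = 1480.67
dP/L = 20948 + 1480.67 = 22428.7 Pa/m
dP = 22428.7 * 5.6 / 1000 = 125.6 kPa

125.6 kPa


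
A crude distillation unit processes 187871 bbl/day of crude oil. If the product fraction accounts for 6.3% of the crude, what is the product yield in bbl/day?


Crude throughput = 187871 bbl/day
Fraction yield = 6.3%
yield = throughput * fraction / 100
yield = 187871 * 6.3 / 100 = 11835.873

11835.873 bbl/day


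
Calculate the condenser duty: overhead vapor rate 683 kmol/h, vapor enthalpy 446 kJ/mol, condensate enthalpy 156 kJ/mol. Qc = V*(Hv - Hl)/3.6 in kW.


Qc = 683 * (446 - 156) / 3.6 = 683 * 290 / 3.6 = 55020

55020 kW


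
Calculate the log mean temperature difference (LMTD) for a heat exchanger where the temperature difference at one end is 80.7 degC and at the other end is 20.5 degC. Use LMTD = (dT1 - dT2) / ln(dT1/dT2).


LMTD = (dT1 - dT2) / ln(dT1/dT2)
= (80.7 - 20.5) / ln(80.7 / 20.5) = 60.2 / 1.37031 = 43.93

43.93 degC


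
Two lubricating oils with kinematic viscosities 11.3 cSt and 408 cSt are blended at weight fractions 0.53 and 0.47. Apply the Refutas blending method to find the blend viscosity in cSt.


Refutas method: VBN_i = 14.534*ln(ln(visc_i + 0.8)) + 10.975, blended linearly by mass fraction; since VBN is linear in VBI_i = ln(ln(visc_i + 0.8)) and the fractions sum to 1, blend VBI directly: visc = exp(exp(VBI_blend)) - 0.8
VBI_1 = ln(ln(11.3 + 0.8)) = 0.913569
VBI_2 = ln(ln(408 + 0.8)) = 1.79396
VBI_blend = 0.53 * 0.913569 + 0.47 * 1.79396 = 1.32735
visc_blend = exp(exp(1.32735)) - 0.8 = 42.63

42.63 cSt


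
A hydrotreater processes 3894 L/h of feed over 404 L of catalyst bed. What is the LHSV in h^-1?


LHSV = volumetric feed rate / catalyst volume
= 3894 L/h / 404 L
= 9.639 h^-1

9.639 h^-1


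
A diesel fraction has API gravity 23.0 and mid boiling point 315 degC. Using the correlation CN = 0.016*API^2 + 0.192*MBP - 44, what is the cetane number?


CN = 0.016 * 23.0^2 + 0.192 * 315 - 44
CN = 8.464 + 60.48 - 44 = 24.944

24.944


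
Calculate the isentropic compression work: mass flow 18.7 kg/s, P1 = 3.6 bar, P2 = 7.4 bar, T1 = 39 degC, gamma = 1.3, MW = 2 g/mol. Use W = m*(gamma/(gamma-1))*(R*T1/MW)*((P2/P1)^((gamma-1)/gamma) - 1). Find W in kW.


Isentropic work: W = m*(gamma/(gamma-1))*(R*T1/MW)*((P2/P1)^((gamma-1)/gamma) - 1)
T1 = 39 + 273.15 = 312.15 K
Pressure ratio = 7.4 / 3.6 = 2.05556
Exponent = (1.3 - 1)/1.3 = 0.230769
(P2/P1)^exp - 1 = 2.05556^0.230769 - 1 = 0.180904
W = 18.7 * 1.3 / 0.3 * 8.314 * 312.15 / 2 * 0.180904 = 19020

19020 kW


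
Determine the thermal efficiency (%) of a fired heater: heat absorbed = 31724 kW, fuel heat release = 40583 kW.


Furnace efficiency = Q_absorbed / Q_fuel * 100
= 31724 / 40583 * 100 = 78.17

78.17 %


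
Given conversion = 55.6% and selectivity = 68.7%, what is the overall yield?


Overall yield = conversion (%) * selectivity (%) / 100
Conversion = 55.6%, Selectivity = 68.7%
Y = 55.6 * 68.7 / 100
= 38.1972 %

38.1972 %


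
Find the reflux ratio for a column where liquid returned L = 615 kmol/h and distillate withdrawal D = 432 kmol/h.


Reflux ratio definition: R = L / D (liquid returned / distillate withdrawn)
L = 615 kmol/h, D = 432 kmol/h
R = 615 / 432 = 1.424

1.424


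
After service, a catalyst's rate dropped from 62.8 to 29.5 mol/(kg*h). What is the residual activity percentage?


Activity (%) = (rate_used / rate_fresh) * 100
rate_used = 29.5, rate_fresh = 62.8
= (29.5 / 62.8) * 100
= 0.4697 * 100 = 46.97

46.97 %


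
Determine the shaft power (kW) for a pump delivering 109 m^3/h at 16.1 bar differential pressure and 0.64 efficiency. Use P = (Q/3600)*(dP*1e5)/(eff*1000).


Q = 109 / 3600 = 0.0302778 m^3/s
P = 0.0302778 * (16.1 * 1e5) / 0.64 / 1000 = 76.17

76.17 kW


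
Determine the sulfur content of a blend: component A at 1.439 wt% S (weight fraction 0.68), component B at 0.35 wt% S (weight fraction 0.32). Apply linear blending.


Linear sulfur blending: S_blend = x1*S1 + x2*S2
Contribution 1: 0.68 * 1.439 = 0.97852 wt%
Contribution 2: 0.32 * 0.35 = 0.112 wt%
S_blend = 0.97852 + 0.112 = 1.09052

1.09052 wt%


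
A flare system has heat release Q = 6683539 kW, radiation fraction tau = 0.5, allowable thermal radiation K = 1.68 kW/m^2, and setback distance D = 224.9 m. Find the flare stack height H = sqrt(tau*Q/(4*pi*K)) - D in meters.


tau*Q/(4*pi*K) = 0.5 * 6683539 / (4 * pi * 1.68) = 158291
sqrt(158291) = 397.858
H = 397.858 - 224.9 = 173.0

173.0 m


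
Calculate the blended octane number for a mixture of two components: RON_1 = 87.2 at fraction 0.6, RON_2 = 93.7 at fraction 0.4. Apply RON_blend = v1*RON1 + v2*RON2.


Linear blending: RON_blend = sum(vi * RONi)
Contribution 1: 0.6 * 87.2 = 52.32
Contribution 2: 0.4 * 93.7 = 37.48
RON_blend = 52.32 + 37.48 = 89.8

89.8


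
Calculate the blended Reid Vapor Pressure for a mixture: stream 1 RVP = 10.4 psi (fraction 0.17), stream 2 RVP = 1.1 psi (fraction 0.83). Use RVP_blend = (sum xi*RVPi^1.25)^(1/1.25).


Chevron index: RVP_blend = (sum xi*RVPi^1.25)^(1/1.25)
RVP^1.25 terms: 0.17 * 10.4^1.25 + 0.83 * 1.1^1.25 = 4.10999
RVP_blend = 4.10999^(1/1.25) = 3.098

3.098 psi


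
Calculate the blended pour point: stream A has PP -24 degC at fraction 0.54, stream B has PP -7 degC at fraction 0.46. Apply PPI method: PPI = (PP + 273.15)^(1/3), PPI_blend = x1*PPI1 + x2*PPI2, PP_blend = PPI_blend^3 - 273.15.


PPI_1 = (-24 + 273.15)^(1/3) = 6.292458
PPI_2 = (-7 + 273.15)^(1/3) = 6.432436
PPI_blend = 0.54 * 6.292458 + 0.46 * 6.432436 = 6.356848
PP_blend = 6.356848^3 - 273.15 = 256.8772 - 273.15 = -16.27

-16.27 degC


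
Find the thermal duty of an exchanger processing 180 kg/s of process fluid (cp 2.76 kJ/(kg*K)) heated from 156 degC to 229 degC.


Q = m_dot * cp * delta_T
delta_T = 229 - 156 = 73 K
Q = 180 * 2.76 * 73
= 496.8 * 73
= 36266.4 kW

36266.4 kW


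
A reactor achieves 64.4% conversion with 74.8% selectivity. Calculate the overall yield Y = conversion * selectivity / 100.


Overall yield = conversion (%) * selectivity (%) / 100
Conversion = 64.4%, Selectivity = 74.8%
Y = 64.4 * 74.8 / 100
= 48.1712 %

48.1712 %


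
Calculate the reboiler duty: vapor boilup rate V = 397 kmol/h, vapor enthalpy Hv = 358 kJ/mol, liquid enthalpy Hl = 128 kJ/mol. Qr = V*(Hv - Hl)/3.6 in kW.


Qr = 397 * (358 - 128) / 3.6 = 397 * 230 / 3.6 = 25360

25360 kW


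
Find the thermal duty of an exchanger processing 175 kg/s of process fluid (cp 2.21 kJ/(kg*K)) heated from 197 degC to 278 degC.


Q = m_dot * cp * delta_T
delta_T = 278 - 197 = 81 K
Q = 175 * 2.21 * 81
= 386.75 * 81
= 31326.75 kW

31326.75 kW


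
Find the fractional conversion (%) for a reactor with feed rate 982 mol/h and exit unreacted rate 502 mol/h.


X = (F_in - F_out) / F_in * 100
Moles reacted = 982 - 502 = 480
X = 480 / 982 * 100
= 0.4888 * 100
= 48.88 %

48.88 %


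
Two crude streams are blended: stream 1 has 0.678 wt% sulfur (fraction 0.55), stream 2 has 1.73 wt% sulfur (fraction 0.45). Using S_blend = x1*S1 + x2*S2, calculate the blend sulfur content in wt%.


Linear sulfur blending: S_blend = x1*S1 + x2*S2
Contribution 1: 0.55 * 0.678 = 0.3729 wt%
Contribution 2: 0.45 * 1.73 = 0.7785 wt%
S_blend = 0.3729 + 0.7785 = 1.1514

1.1514 wt%


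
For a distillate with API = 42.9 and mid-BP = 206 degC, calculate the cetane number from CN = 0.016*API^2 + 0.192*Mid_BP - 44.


CN = 0.016 * 42.9^2 + 0.192 * 206 - 44
CN = 29.44656 + 39.552 - 44 = 24.99856

24.99856


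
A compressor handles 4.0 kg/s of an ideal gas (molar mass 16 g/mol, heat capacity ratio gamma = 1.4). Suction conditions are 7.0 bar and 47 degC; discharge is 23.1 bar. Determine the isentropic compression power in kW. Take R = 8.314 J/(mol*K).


Isentropic work: W = m*(gamma/(gamma-1))*(R*T1/MW)*((P2/P1)^((gamma-1)/gamma) - 1)
T1 = 47 + 273.15 = 320.15 K
Pressure ratio = 23.1 / 7.0 = 3.3
Exponent = (1.4 - 1)/1.4 = 0.285714
(P2/P1)^exp - 1 = 3.3^0.285714 - 1 = 0.406523
W = 4.0 * 1.4 / 0.4 * 8.314 * 320.15 / 16 * 0.406523 = 946.8

946.8 kW


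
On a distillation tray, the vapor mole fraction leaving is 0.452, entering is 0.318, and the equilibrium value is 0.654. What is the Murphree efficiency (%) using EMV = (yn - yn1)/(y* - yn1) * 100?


Murphree vapor efficiency: EMV = (y_n - y_(n-1)) / (y*_n - y_(n-1)) * 100
EMV = (0.452 - 0.318) / (0.654 - 0.318) * 100 = 0.134 / 0.336 * 100 = 39.88

39.88 %


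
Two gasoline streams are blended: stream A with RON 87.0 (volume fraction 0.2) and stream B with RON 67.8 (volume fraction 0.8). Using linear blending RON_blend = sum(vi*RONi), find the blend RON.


Linear blending: RON_blend = sum(vi * RONi)
Contribution 1: 0.2 * 87.0 = 17.4
Contribution 2: 0.8 * 67.8 = 54.24
RON_blend = 17.4 + 54.24 = 71.64

71.64


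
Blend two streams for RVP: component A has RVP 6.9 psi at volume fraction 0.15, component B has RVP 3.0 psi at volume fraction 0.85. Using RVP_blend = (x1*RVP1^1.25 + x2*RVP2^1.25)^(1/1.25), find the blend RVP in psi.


Chevron index: RVP_blend = (sum xi*RVPi^1.25)^(1/1.25)
RVP^1.25 terms: 0.15 * 6.9^1.25 + 0.85 * 3.0^1.25 = 5.03345
RVP_blend = 5.03345^(1/1.25) = 3.643

3.643 psi


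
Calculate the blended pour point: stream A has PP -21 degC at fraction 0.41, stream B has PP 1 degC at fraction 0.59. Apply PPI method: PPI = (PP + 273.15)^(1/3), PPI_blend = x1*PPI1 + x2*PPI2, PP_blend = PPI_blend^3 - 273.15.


PPI_1 = (-21 + 273.15)^(1/3) = 6.317613
PPI_2 = (1 + 273.15)^(1/3) = 6.49625
PPI_blend = 0.41 * 6.317613 + 0.59 * 6.49625 = 6.423009
PP_blend = 6.423009^3 - 273.15 = 264.9815 - 273.15 = -8.17

-8.17 degC


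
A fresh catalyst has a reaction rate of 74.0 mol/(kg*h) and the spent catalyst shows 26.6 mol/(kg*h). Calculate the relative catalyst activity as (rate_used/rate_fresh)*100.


Activity (%) = (rate_used / rate_fresh) * 100
rate_used = 26.6, rate_fresh = 74.0
= (26.6 / 74.0) * 100
= 0.3595 * 100 = 35.95

35.95 %


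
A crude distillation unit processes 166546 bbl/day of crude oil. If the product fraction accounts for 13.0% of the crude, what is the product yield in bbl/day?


Crude throughput = 166546 bbl/day
Fraction yield = 13.0%
yield = throughput * fraction / 100
yield = 166546 * 13.0 / 100 = 21650.98

21650.98 bbl/day


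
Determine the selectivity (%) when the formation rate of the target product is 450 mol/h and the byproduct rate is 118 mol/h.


Selectivity = desired / (desired + undesired) * 100
Total products = 450 + 118 = 568 mol/h
S = 450 / 568 * 100
= 0.7923 * 100
= 79.23 %

79.23 %


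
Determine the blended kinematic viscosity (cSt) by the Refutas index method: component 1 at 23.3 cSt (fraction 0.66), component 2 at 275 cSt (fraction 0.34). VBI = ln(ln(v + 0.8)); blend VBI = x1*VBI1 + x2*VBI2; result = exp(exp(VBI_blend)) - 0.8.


Refutas method: VBN_i = 14.534*ln(ln(visc_i + 0.8)) + 10.975, blended linearly by mass fraction; since VBN is linear in VBI_i = ln(ln(visc_i + 0.8)) and the fractions sum to 1, blend VBI directly: visc = exp(exp(VBI_blend)) - 0.8
VBI_1 = ln(ln(23.3 + 0.8)) = 1.15758
VBI_2 = ln(ln(275 + 0.8)) = 1.72627
VBI_blend = 0.66 * 1.15758 + 0.34 * 1.72627 = 1.35093
visc_blend = exp(exp(1.35093)) - 0.8 = 46.71

46.71 cSt


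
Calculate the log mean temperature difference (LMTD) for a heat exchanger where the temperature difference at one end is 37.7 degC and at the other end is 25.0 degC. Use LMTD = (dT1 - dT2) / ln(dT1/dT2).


LMTD = (dT1 - dT2) / ln(dT1/dT2)
= (37.7 - 25.0) / ln(37.7 / 25.0) = 12.7 / 0.410784 = 30.92

30.92 degC


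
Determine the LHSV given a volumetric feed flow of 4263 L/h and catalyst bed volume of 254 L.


LHSV = volumetric feed rate / catalyst volume
= 4263 L/h / 254 L
= 16.78 h^-1

16.78 h^-1


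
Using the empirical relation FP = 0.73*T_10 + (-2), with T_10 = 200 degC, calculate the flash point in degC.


FP = 0.73 * 200 + (-2) = 144

144 degC


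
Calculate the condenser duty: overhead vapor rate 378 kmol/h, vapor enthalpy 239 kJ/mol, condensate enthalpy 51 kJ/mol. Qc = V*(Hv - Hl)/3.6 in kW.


Qc = 378 * (239 - 51) / 3.6 = 378 * 188 / 3.6 = 19740

19740 kW


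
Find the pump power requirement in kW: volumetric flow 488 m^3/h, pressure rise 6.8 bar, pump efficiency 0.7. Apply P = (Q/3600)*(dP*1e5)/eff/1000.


Q = 488 / 3600 = 0.135556 m^3/s
P = 0.135556 * (6.8 * 1e5) / 0.7 / 1000 = 131.7

131.7 kW


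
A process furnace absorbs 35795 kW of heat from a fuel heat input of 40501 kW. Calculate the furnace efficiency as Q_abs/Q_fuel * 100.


Furnace efficiency = Q_absorbed / Q_fuel * 100
= 35795 / 40501 * 100 = 88.38

88.38 %


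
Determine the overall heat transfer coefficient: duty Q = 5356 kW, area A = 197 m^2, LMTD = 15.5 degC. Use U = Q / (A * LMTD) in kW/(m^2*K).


From Q = U*A*LMTD, U = Q / (A * LMTD)
U = 5356 / (197 * 15.5) = 5356 / 3053.5 = 1.754

1.754 kW/(m^2*K)


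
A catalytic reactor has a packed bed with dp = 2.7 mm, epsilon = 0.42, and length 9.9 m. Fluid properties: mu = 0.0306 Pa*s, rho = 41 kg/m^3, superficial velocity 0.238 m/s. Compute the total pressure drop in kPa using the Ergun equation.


dp = 2.7 mm = 0.0027 m
Viscous term = 150*0.0306*0.238*(1-0.42)^2 / (0.0027^2*0.42^3) = 680409
Inertial term = 1.75*41*0.238^2*(1-0.42) / (0.0027*0.42^3) = 11784
dP/L = 680409 + 11784 = 692193 Pa/m
dP = 692193 * 9.9 / 1000 = 6853 kPa

6853 kPa


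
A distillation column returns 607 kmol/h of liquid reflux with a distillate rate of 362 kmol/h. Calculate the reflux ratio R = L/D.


Reflux ratio definition: R = L / D (liquid returned / distillate withdrawn)
L = 607 kmol/h, D = 362 kmol/h
R = 607 / 362 = 1.677

1.677


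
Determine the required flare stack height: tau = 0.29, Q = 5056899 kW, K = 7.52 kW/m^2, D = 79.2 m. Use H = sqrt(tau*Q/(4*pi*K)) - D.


tau*Q/(4*pi*K) = 0.29 * 5056899 / (4 * pi * 7.52) = 15518.7
sqrt(15518.7) = 124.574
H = 124.574 - 79.2 = 45.37

45.37 m


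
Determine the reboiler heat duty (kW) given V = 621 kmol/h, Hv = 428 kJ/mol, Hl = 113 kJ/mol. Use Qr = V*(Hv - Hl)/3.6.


Qr = 621 * (428 - 113) / 3.6 = 621 * 315 / 3.6 = 54340

54340 kW


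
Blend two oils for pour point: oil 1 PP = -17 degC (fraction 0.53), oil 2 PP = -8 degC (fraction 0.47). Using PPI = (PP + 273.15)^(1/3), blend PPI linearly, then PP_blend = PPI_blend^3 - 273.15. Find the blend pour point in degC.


PPI_1 = (-17 + 273.15)^(1/3) = 6.350844
PPI_2 = (-8 + 273.15)^(1/3) = 6.42437
PPI_blend = 0.53 * 6.350844 + 0.47 * 6.42437 = 6.385401
PP_blend = 6.385401^3 - 273.15 = 260.3542 - 273.15 = -12.8

-12.8 degC


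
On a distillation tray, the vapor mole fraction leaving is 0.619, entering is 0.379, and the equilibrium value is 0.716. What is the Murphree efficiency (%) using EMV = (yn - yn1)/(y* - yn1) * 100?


Murphree vapor efficiency: EMV = (y_n - y_(n-1)) / (y*_n - y_(n-1)) * 100
EMV = (0.619 - 0.379) / (0.716 - 0.379) * 100 = 0.24 / 0.337 * 100 = 71.22

71.22 %


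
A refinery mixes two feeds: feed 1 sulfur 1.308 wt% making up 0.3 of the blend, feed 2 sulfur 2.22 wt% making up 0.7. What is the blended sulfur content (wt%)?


Linear sulfur blending: S_blend = x1*S1 + x2*S2
Contribution 1: 0.3 * 1.308 = 0.3924 wt%
Contribution 2: 0.7 * 2.22 = 1.554 wt%
S_blend = 0.3924 + 1.554 = 1.9464

1.9464 wt%


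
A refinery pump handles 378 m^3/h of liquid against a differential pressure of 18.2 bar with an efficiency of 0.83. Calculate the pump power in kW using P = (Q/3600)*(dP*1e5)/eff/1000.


Q = 378 / 3600 = 0.105 m^3/s
P = 0.105 * (18.2 * 1e5) / 0.83 / 1000 = 230.2

230.2 kW


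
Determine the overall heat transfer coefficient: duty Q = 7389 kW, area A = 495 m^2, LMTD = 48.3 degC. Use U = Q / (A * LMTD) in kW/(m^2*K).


From Q = U*A*LMTD, U = Q / (A * LMTD)
U = 7389 / (495 * 48.3) = 7389 / 23908.5 = 0.3091

0.3091 kW/(m^2*K)


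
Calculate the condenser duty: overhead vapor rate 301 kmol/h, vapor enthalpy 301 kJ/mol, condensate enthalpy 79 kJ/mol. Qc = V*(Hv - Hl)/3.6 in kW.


Qc = 301 * (301 - 79) / 3.6 = 301 * 222 / 3.6 = 18560

18560 kW


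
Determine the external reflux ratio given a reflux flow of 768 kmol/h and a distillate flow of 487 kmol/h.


Reflux ratio definition: R = L / D (liquid returned / distillate withdrawn)
L = 768 kmol/h, D = 487 kmol/h
R = 768 / 487 = 1.577

1.577


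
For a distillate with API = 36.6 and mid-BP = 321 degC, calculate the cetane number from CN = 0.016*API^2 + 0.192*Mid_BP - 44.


CN = 0.016 * 36.6^2 + 0.192 * 321 - 44
CN = 21.43296 + 61.632 - 44 = 39.06496

39.06496


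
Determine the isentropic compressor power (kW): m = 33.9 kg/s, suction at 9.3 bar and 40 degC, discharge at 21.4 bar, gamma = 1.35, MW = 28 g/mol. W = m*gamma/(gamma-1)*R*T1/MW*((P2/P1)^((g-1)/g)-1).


Isentropic work: W = m*(gamma/(gamma-1))*(R*T1/MW)*((P2/P1)^((gamma-1)/gamma) - 1)
T1 = 40 + 273.15 = 313.15 K
Pressure ratio = 21.4 / 9.3 = 2.30108
Exponent = (1.35 - 1)/1.35 = 0.259259
(P2/P1)^exp - 1 = 2.30108^0.259259 - 1 = 0.241178
W = 33.9 * 1.35 / 0.35 * 8.314 * 313.15 / 28 * 0.241178 = 2932

2932 kW


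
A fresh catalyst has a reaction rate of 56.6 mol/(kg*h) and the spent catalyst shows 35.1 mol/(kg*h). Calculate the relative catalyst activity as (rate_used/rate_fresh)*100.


Activity (%) = (rate_used / rate_fresh) * 100
rate_used = 35.1, rate_fresh = 56.6
= (35.1 / 56.6) * 100
= 0.6201 * 100 = 62.01

62.01 %


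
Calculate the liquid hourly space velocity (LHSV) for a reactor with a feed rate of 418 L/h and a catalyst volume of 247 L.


LHSV = volumetric feed rate / catalyst volume
= 418 L/h / 247 L
= 1.692 h^-1

1.692 h^-1


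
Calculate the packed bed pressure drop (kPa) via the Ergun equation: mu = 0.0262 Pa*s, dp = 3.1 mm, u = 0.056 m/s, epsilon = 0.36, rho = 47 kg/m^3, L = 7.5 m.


dp = 3.1 mm = 0.0031 m
Viscous term = 150*0.0262*0.056*(1-0.36)^2 / (0.0031^2*0.36^3) = 201053
Inertial term = 1.75*47*0.056^2*(1-0.36) / (0.0031*0.36^3) = 1141.36
dP/L = 201053 + 1141.36 = 202194 Pa/m
dP = 202194 * 7.5 / 1000 = 1516 kPa

1516 kPa


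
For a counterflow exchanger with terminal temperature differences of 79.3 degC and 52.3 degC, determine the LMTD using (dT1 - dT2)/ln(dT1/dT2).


LMTD = (dT1 - dT2) / ln(dT1/dT2)
= (79.3 - 52.3) / ln(79.3 / 52.3) = 27 / 0.416242 = 64.87

64.87 degC


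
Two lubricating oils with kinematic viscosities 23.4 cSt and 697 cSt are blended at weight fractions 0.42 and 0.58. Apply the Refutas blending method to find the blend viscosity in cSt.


Refutas method: VBN_i = 14.534*ln(ln(visc_i + 0.8)) + 10.975, blended linearly by mass fraction; since VBN is linear in VBI_i = ln(ln(visc_i + 0.8)) and the fractions sum to 1, blend VBI directly: visc = exp(exp(VBI_blend)) - 0.8
VBI_1 = ln(ln(23.4 + 0.8)) = 1.15888
VBI_2 = ln(ln(697 + 0.8)) = 1.87915
VBI_blend = 0.42 * 1.15888 + 0.58 * 1.87915 = 1.57664
visc_blend = exp(exp(1.57664)) - 0.8 = 125.5

125.5 cSt


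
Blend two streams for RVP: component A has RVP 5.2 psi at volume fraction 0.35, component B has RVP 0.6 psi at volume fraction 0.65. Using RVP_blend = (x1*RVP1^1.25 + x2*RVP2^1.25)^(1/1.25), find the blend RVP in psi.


Chevron index: RVP_blend = (sum xi*RVPi^1.25)^(1/1.25)
RVP^1.25 terms: 0.35 * 5.2^1.25 + 0.65 * 0.6^1.25 = 3.09159
RVP_blend = 3.09159^(1/1.25) = 2.467

2.467 psi


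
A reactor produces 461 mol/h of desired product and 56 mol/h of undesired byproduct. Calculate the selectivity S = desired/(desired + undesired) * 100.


Selectivity = desired / (desired + undesired) * 100
Total products = 461 + 56 = 517 mol/h
S = 461 / 517 * 100
= 0.8917 * 100
= 89.17 %

89.17 %


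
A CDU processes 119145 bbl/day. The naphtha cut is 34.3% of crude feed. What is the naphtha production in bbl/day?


Crude throughput = 119145 bbl/day
Fraction yield = 34.3%
yield = throughput * fraction / 100
yield = 119145 * 34.3 / 100 = 40866.735

40866.735 bbl/day


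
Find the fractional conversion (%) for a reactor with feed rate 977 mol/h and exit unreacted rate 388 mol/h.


X = (F_in - F_out) / F_in * 100
Moles reacted = 977 - 388 = 589
X = 589 / 977 * 100
= 0.6029 * 100
= 60.29 %

60.29 %


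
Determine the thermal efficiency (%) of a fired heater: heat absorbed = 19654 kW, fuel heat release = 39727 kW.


Furnace efficiency = Q_absorbed / Q_fuel * 100
= 19654 / 39727 * 100 = 49.47

49.47 %


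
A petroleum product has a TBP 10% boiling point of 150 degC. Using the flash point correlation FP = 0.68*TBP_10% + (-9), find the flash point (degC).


FP = 0.68 * 150 + (-9) = 93

93 degC


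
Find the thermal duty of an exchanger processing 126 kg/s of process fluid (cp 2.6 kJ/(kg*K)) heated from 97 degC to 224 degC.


Q = m_dot * cp * delta_T
delta_T = 224 - 97 = 127 K
Q = 126 * 2.6 * 127
= 327.6 * 127
= 41605.2 kW

41605.2 kW


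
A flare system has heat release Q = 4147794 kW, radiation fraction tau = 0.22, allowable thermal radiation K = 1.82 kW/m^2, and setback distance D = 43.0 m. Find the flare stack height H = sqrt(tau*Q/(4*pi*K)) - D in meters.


tau*Q/(4*pi*K) = 0.22 * 4147794 / (4 * pi * 1.82) = 39898.7
sqrt(39898.7) = 199.747
H = 199.747 - 43.0 = 156.7

156.7 m


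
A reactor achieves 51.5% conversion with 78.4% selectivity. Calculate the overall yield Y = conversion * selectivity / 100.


Overall yield = conversion (%) * selectivity (%) / 100
Conversion = 51.5%, Selectivity = 78.4%
Y = 51.5 * 78.4 / 100
= 40.376 %

40.376 %


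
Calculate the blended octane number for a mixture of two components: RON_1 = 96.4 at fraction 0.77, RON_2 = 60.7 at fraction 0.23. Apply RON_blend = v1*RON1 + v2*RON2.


Linear blending: RON_blend = sum(vi * RONi)
Contribution 1: 0.77 * 96.4 = 74.228
Contribution 2: 0.23 * 60.7 = 13.961
RON_blend = 74.228 + 13.961 = 88.189

88.189


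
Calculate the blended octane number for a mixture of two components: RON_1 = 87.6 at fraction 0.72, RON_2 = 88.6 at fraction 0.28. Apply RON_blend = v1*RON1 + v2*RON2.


Linear blending: RON_blend = sum(vi * RONi)
Contribution 1: 0.72 * 87.6 = 63.072
Contribution 2: 0.28 * 88.6 = 24.808
RON_blend = 63.072 + 24.808 = 87.88

87.88


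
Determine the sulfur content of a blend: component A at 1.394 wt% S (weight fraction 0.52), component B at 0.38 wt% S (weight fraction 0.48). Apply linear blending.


Linear sulfur blending: S_blend = x1*S1 + x2*S2
Contribution 1: 0.52 * 1.394 = 0.72488 wt%
Contribution 2: 0.48 * 0.38 = 0.1824 wt%
S_blend = 0.72488 + 0.1824 = 0.90728

0.90728 wt%


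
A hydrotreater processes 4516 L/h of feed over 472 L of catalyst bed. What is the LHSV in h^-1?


LHSV = volumetric feed rate / catalyst volume
= 4516 L/h / 472 L
= 9.568 h^-1

9.568 h^-1


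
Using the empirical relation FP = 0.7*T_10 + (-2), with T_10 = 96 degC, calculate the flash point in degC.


FP = 0.7 * 96 + (-2) = 65.2

65.2 degC


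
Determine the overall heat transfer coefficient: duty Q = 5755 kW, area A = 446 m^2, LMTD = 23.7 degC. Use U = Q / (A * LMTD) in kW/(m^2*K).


From Q = U*A*LMTD, U = Q / (A * LMTD)
U = 5755 / (446 * 23.7) = 5755 / 10570.2 = 0.5445

0.5445 kW/(m^2*K)


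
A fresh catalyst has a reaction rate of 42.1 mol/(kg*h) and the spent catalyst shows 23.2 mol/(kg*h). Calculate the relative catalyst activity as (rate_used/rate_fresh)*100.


Activity (%) = (rate_used / rate_fresh) * 100
rate_used = 23.2, rate_fresh = 42.1
= (23.2 / 42.1) * 100
= 0.5511 * 100 = 55.11

55.11 %


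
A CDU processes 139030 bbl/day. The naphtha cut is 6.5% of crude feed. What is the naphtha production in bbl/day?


Crude throughput = 139030 bbl/day
Fraction yield = 6.5%
yield = throughput * fraction / 100
yield = 139030 * 6.5 / 100 = 9036.95

9036.95 bbl/day


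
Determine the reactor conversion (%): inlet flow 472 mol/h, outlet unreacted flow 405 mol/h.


X = (F_in - F_out) / F_in * 100
Moles reacted = 472 - 405 = 67
X = 67 / 472 * 100
= 0.1419 * 100
= 14.19 %

14.19 %


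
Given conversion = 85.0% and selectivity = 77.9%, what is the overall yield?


Overall yield = conversion (%) * selectivity (%) / 100
Conversion = 85.0%, Selectivity = 77.9%
Y = 85.0 * 77.9 / 100
= 66.215 %

66.215 %


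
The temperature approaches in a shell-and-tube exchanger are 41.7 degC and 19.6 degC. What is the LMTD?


LMTD = (dT1 - dT2) / ln(dT1/dT2)
= (41.7 - 19.6) / ln(41.7 / 19.6) = 22.1 / 0.754972 = 29.27

29.27 degC


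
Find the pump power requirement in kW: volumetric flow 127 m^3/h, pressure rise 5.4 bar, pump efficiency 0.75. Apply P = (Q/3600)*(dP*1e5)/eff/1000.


Q = 127 / 3600 = 0.0352778 m^3/s
P = 0.0352778 * (5.4 * 1e5) / 0.75 / 1000 = 25.40

25.40 kW
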